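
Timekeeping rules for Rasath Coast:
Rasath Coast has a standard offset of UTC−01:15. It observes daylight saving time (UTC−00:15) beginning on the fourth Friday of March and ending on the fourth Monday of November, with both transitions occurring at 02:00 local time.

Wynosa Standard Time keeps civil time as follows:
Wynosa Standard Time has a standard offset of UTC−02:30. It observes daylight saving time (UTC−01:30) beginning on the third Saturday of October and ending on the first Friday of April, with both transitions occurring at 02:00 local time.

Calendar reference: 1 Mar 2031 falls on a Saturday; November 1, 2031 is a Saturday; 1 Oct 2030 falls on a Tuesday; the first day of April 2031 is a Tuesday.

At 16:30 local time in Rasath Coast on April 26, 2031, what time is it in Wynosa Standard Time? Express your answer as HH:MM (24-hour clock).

14:15

1 March 2031 is a Saturday, so the first Friday is March 7 and the fourth is March 28.
1 November 2031 is a Saturday, so the first Monday is November 3 and the fourth is November 24.
Daylight saving runs 28 March – 24 November; April 26, 2031 is inside that window, so Rasath Coast is at UTC−00:15.
16:30 Rasath Coast + 0h15m = 16:45 UTC.
1 October 2030 is a Tuesday, so the first Saturday is October 5 and the third is October 19.
1 April 2031 is a Tuesday, so the first Friday is April 4.
At the standard offset (UTC−02:30), 16:45 UTC − 2h30m = 14:15 Wynosa Standard Time standard time.
The standard-time date in Wynosa Standard Time, April 26, 2031, does not fall between 19 October 2030 and 4 April 2031, so daylight saving is not in effect and Wynosa Standard Time is at UTC−02:30.
16:45 UTC − 2h30m = 14:15 Wynosa Standard Time.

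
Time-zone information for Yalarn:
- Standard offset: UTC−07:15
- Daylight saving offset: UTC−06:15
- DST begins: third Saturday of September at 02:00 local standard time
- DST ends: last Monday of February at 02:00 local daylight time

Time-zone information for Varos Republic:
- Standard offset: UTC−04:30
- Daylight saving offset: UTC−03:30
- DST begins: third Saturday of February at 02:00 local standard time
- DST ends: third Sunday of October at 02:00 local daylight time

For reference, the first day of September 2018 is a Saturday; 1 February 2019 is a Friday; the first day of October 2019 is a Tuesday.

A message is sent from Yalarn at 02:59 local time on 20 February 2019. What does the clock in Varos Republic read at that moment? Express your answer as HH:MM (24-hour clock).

1 September 2018 is a Saturday, so the first Saturday is September 1 and the third is September 15.
1 February 2019 is a Friday, so Mondays fall on 4, 11, 18, 25; the last is February 25.
20 February 2019 lies within the daylight-saving period (15 September 2018 – 25 February 2019), so Yalarn is on daylight time, UTC−06:15.
02:59 Yalarn + 6h15m = 09:14 UTC.
1 February 2019 is a Friday, so the first Saturday is February 2 and the third is February 16.
1 October 2019 is a Tuesday, so the first Sunday is October 6 and the third is October 20.
At the standard offset (UTC−04:30), 09:14 UTC − 4h30m = 04:44 Varos Republic standard time.
The standard-time date in Varos Republic, 20 February 2019, lies within the daylight-saving period (16 February – 20 October), so Varos Republic is on daylight time, UTC−03:30.
09:14 UTC − 3h30m = 05:44 Varos Republic.

05:44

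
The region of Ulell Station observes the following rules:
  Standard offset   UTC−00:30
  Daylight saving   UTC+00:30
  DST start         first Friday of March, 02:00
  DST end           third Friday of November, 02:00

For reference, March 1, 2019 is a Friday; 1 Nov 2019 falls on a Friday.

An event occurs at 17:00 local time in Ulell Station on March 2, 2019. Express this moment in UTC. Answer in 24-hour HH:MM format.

1 March 2019 is a Friday, so the first Friday is March 1.
1 November 2019 is a Friday, so the first Friday is November 1 and the third is November 15.
March 2, 2019 falls between 1 March and 15 November, so daylight saving is in effect and Ulell Station is at UTC+00:30.
17:00 local − 0h30m = 16:30 UTC.

16:30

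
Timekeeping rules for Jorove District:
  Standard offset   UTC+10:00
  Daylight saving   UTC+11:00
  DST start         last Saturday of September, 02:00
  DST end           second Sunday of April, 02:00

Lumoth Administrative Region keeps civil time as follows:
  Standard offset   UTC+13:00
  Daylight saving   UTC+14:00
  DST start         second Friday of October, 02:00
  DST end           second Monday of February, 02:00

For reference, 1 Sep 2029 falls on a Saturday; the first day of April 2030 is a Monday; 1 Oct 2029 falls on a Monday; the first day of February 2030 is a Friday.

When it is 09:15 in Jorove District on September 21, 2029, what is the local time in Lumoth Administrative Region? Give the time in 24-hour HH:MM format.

1 September 2029 is a Saturday, so Saturdays fall on 1, 8, 15, 22, 29; the last is September 29.
1 April 2030 is a Monday, so the first Sunday is April 7 and the second is April 14.
September 21, 2029 does not fall between 29 September 2029 and 14 April 2030, so daylight saving is not in effect and Jorove District is at UTC+10:00.
09:15 Jorove District − 10h = 23:15 UTC (rolling into the previous day, 20 September 2029).
1 October 2029 is a Monday, so the first Friday is October 5 and the second is October 12.
1 February 2030 is a Friday, so the first Monday is February 4 and the second is February 11.
At the standard offset (UTC+13:00), 23:15 UTC + 13h = 12:15 Lumoth Administrative Region standard time (rolling into the next day, 21 September 2029).
The standard-time date in Lumoth Administrative Region, September 21, 2029, does not fall between 12 October 2029 and 11 February 2030, so daylight saving is not in effect and Lumoth Administrative Region is at UTC+13:00.
23:15 UTC + 13h = 12:15 Lumoth Administrative Region (rolling into the next day, 21 September 2029).

12:15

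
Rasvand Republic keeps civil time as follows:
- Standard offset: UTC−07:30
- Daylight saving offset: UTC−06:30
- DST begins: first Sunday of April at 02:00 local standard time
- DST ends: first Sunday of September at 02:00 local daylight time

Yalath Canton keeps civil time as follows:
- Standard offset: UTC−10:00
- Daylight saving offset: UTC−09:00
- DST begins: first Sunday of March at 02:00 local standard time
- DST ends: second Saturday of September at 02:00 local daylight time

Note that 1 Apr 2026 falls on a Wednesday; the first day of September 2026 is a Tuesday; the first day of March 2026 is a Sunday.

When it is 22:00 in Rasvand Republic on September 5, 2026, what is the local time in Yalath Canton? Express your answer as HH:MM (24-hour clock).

1 April 2026 is a Wednesday, so the first Sunday is April 5.
1 September 2026 is a Tuesday, so the first Sunday is September 6.
Daylight saving runs 5 April – 6 September; September 5, 2026 is inside that window, so Rasvand Republic is at UTC−06:30.
22:00 Rasvand Republic + 6h30m = 04:30 UTC (rolling into the next day, 6 September 2026).
1 March 2026 is a Sunday, so the first Sunday is March 1.
1 September 2026 is a Tuesday, so the first Saturday is September 5 and the second is September 12.
At the standard offset (UTC−10:00), 04:30 UTC − 10h = 18:30 Yalath Canton standard time (rolling into the previous day, 5 September 2026).
Daylight saving runs 1 March – 12 September; the standard-time date in Yalath Canton, September 5, 2026, is inside that window, so Yalath Canton is at UTC−09:00.
04:30 UTC − 9h = 19:30 Yalath Canton (rolling into the previous day, 5 September 2026).

19:30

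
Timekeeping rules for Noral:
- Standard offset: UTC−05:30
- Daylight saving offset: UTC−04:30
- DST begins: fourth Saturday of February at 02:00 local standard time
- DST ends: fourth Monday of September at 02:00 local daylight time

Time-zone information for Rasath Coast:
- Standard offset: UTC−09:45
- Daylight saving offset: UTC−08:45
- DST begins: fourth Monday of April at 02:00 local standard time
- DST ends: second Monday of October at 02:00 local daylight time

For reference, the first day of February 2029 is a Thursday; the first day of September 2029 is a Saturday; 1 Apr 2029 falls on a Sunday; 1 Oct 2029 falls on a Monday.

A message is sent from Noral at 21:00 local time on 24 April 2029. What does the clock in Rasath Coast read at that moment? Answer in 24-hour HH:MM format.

1 February 2029 is a Thursday, so the first Saturday is February 3 and the fourth is February 24.
1 September 2029 is a Saturday, so the first Monday is September 3 and the fourth is September 24.
24 April 2029 lies within the daylight-saving period (24 February – 24 September), so Noral is on daylight time, UTC−04:30.
21:00 Noral + 4h30m = 01:30 UTC (rolling into the next day, 25 April 2029).
1 April 2029 is a Sunday, so the first Monday is April 2 and the fourth is April 23.
1 October 2029 is a Monday, so the first Monday is October 1 and the second is October 8.
At the standard offset (UTC−09:45), 01:30 UTC − 9h45m = 15:45 Rasath Coast standard time (rolling into the previous day, 24 April 2029).
Daylight saving runs 23 April – 8 October; the standard-time date in Rasath Coast, 24 April 2029, is inside that window, so Rasath Coast is at UTC−08:45.
01:30 UTC − 8h45m = 16:45 Rasath Coast (rolling into the previous day, 24 April 2029).

16:45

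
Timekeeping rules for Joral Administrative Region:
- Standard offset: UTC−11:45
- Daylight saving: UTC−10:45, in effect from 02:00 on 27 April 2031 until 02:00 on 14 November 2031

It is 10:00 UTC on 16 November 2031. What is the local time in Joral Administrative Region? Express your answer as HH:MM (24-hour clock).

22:15

At the standard offset (UTC−11:45), 10:00 UTC − 11h45m = 22:15 Joral Administrative Region standard time (rolling into the previous day, 15 November 2031).
The standard-time date in Joral Administrative Region, 15 November 2031, is outside the daylight-saving period (27 April – 14 November), so Joral Administrative Region is on standard time, UTC−11:45.
10:00 UTC − 11h45m = 22:15 local (rolling into the previous day, 15 November 2031).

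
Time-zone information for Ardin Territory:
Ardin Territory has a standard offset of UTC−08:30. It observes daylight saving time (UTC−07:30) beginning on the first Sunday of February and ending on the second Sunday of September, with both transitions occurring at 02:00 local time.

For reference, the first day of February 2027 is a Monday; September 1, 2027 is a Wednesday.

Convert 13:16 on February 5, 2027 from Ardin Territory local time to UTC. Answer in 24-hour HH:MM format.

1 February 2027 is a Monday, so the first Sunday is February 7.
1 September 2027 is a Wednesday, so the first Sunday is September 5 and the second is September 12.
February 5, 2027 does not fall between 7 February and 12 September, so daylight saving is not in effect and Ardin Territory is at UTC−08:30.
13:16 local + 8h30m = 21:46 UTC.

21:46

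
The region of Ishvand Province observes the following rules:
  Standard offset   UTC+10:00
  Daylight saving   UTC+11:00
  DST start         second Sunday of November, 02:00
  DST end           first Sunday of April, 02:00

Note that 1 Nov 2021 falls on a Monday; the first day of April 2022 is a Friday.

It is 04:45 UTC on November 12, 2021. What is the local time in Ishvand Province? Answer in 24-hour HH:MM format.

14:45

1 November 2021 is a Monday, so the first Sunday is November 7 and the second is November 14.
1 April 2022 is a Friday, so the first Sunday is April 3.
At the standard offset (UTC+10:00), 04:45 UTC + 10h = 14:45 Ishvand Province standard time.
The standard-time date in Ishvand Province, November 12, 2021, is outside the daylight-saving period (14 November 2021 – 3 April 2022), so Ishvand Province is on standard time, UTC+10:00.
04:45 UTC + 10h = 14:45 local.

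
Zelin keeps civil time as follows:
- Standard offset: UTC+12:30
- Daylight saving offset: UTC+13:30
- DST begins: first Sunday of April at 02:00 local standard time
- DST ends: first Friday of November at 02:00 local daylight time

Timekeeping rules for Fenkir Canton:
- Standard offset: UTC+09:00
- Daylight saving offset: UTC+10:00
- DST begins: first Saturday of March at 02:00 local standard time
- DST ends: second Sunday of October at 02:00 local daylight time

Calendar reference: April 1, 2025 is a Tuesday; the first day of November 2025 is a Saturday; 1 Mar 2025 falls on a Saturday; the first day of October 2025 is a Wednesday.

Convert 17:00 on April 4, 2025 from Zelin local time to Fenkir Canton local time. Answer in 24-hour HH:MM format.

1 April 2025 is a Tuesday, so the first Sunday is April 6.
1 November 2025 is a Saturday, so the first Friday is November 7.
April 4, 2025 does not fall between 6 April and 7 November, so daylight saving is not in effect and Zelin is at UTC+12:30.
17:00 Zelin − 12h30m = 04:30 UTC.
1 March 2025 is a Saturday, so the first Saturday is March 1.
1 October 2025 is a Wednesday, so the first Sunday is October 5 and the second is October 12.
At the standard offset (UTC+09:00), 04:30 UTC + 9h = 13:30 Fenkir Canton standard time.
The standard-time date in Fenkir Canton, April 4, 2025, falls between 1 March and 12 October, so daylight saving is in effect and Fenkir Canton is at UTC+10:00.
04:30 UTC + 10h = 14:30 Fenkir Canton.

14:30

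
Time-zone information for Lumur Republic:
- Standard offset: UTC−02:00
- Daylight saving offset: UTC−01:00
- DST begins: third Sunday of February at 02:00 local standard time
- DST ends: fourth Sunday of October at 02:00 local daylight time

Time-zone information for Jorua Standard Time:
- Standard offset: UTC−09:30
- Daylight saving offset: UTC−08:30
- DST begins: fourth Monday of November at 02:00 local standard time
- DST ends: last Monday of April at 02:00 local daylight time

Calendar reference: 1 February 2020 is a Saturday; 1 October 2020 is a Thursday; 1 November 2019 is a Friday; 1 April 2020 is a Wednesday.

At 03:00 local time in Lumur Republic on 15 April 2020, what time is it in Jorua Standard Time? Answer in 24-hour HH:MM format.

1 February 2020 is a Saturday, so the first Sunday is February 2 and the third is February 16.
1 October 2020 is a Thursday, so the first Sunday is October 4 and the fourth is October 25.
Daylight saving runs 16 February – 25 October; 15 April 2020 is inside that window, so Lumur Republic is at UTC−01:00.
03:00 Lumur Republic + 1h = 04:00 UTC.
1 November 2019 is a Friday, so the first Monday is November 4 and the fourth is November 25.
1 April 2020 is a Wednesday, so Mondays fall on 6, 13, 20, 27; the last is April 27.
At the standard offset (UTC−09:30), 04:00 UTC − 9h30m = 18:30 Jorua Standard Time standard time (rolling into the previous day, 14 April 2020).
The standard-time date in Jorua Standard Time, 14 April 2020, falls between 25 November 2019 and 27 April 2020, so daylight saving is in effect and Jorua Standard Time is at UTC−08:30.
04:00 UTC − 8h30m = 19:30 Jorua Standard Time (rolling into the previous day, 14 April 2020).

19:30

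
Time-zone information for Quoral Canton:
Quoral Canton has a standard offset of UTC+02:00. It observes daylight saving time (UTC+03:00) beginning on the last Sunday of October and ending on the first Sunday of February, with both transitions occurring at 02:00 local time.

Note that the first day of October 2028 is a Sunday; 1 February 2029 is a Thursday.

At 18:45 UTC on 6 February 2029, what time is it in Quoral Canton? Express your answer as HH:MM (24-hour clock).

1 October 2028 is a Sunday, so Sundays fall on 1, 8, 15, 22, 29; the last is October 29.
1 February 2029 is a Thursday, so the first Sunday is February 4.
At the standard offset (UTC+02:00), 18:45 UTC + 2h = 20:45 Quoral Canton standard time.
Daylight saving runs 29 October 2028 – 4 February 2029; the standard-time date in Quoral Canton, 6 February 2029, is outside that window, so Quoral Canton is on standard time at UTC+02:00.
18:45 UTC + 2h = 20:45 local.

20:45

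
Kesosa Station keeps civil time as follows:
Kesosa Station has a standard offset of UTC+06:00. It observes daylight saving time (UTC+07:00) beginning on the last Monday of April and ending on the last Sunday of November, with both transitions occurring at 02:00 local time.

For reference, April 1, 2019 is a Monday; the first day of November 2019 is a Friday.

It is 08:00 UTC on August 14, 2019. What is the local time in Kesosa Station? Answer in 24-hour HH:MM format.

1 April 2019 is a Monday, so Mondays fall on 1, 8, 15, 22, 29; the last is April 29.
1 November 2019 is a Friday, so Sundays fall on 3, 10, 17, 24; the last is November 24.
At the standard offset (UTC+06:00), 08:00 UTC + 6h = 14:00 Kesosa Station standard time.
Daylight saving runs 29 April – 24 November; the standard-time date in Kesosa Station, August 14, 2019, is inside that window, so Kesosa Station is at UTC+07:00.
08:00 UTC + 7h = 15:00 local.

15:00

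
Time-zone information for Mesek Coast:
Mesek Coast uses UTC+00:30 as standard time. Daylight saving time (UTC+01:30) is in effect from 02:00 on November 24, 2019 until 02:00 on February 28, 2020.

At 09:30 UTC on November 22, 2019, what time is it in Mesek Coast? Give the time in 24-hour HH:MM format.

At the standard offset (UTC+00:30), 09:30 UTC + 0h30m = 10:00 Mesek Coast standard time.
Daylight saving runs 24 November 2019 – 28 February 2020; the standard-time date in Mesek Coast, November 22, 2019, is outside that window, so Mesek Coast is on standard time at UTC+00:30.
09:30 UTC + 0h30m = 10:00 local.

10:00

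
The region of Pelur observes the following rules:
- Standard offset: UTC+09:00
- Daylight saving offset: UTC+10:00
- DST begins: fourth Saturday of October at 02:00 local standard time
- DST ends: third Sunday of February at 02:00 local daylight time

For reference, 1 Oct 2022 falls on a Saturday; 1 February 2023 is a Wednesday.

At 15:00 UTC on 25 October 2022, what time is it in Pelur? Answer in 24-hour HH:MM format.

1 October 2022 is a Saturday, so the first Saturday is October 1 and the fourth is October 22.
1 February 2023 is a Wednesday, so the first Sunday is February 5 and the third is February 19.
At the standard offset (UTC+09:00), 15:00 UTC + 9h = 00:00 Pelur standard time (rolling into the next day, 26 October 2022).
The standard-time date in Pelur, 26 October 2022, lies within the daylight-saving period (22 October 2022 – 19 February 2023), so Pelur is on daylight time, UTC+10:00.
15:00 UTC + 10h = 01:00 local (rolling into the next day, 26 October 2022).

01:00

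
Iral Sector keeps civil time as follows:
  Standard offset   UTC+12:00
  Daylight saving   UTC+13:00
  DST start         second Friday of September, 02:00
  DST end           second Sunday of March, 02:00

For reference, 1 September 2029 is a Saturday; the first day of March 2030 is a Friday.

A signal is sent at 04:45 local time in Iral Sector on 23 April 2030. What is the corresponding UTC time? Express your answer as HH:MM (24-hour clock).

16:45

1 September 2029 is a Saturday, so the first Friday is September 7 and the second is September 14.
1 March 2030 is a Friday, so the first Sunday is March 3 and the second is March 10.
23 April 2030 is outside the daylight-saving period (14 September 2029 – 10 March 2030), so Iral Sector is on standard time, UTC+12:00.
04:45 local − 12h = 16:45 UTC (rolling into the previous day, 22 April 2030).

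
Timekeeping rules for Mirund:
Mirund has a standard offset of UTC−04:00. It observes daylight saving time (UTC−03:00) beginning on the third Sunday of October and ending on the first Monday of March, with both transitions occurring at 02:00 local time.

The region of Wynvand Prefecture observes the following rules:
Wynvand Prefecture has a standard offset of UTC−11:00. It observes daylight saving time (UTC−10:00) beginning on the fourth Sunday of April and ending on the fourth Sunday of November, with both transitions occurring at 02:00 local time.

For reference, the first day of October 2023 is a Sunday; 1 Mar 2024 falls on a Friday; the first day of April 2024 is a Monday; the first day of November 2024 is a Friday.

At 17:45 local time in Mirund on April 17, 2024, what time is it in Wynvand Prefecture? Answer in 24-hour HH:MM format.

1 October 2023 is a Sunday, so the first Sunday is October 1 and the third is October 15.
1 March 2024 is a Friday, so the first Monday is March 4.
Daylight saving runs 15 October 2023 – 4 March 2024; April 17, 2024 is outside that window, so Mirund is on standard time at UTC−04:00.
17:45 Mirund + 4h = 21:45 UTC.
1 April 2024 is a Monday, so the first Sunday is April 7 and the fourth is April 28.
1 November 2024 is a Friday, so the first Sunday is November 3 and the fourth is November 24.
At the standard offset (UTC−11:00), 21:45 UTC − 11h = 10:45 Wynvand Prefecture standard time.
The standard-time date in Wynvand Prefecture, April 17, 2024, is outside the daylight-saving period (28 April – 24 November), so Wynvand Prefecture is on standard time, UTC−11:00.
21:45 UTC − 11h = 10:45 Wynvand Prefecture.

10:45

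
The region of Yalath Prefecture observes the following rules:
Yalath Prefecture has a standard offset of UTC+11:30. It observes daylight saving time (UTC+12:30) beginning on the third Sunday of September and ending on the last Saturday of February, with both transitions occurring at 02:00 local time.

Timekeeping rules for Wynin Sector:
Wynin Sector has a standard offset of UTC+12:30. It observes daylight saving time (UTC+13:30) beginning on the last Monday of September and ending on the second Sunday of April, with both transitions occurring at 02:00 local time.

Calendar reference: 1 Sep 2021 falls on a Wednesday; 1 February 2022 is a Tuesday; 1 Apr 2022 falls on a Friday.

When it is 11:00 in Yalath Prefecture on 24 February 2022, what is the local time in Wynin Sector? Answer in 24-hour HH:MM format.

1 September 2021 is a Wednesday, so the first Sunday is September 5 and the third is September 19.
1 February 2022 is a Tuesday, so Saturdays fall on 5, 12, 19, 26; the last is February 26.
24 February 2022 lies within the daylight-saving period (19 September 2021 – 26 February 2022), so Yalath Prefecture is on daylight time, UTC+12:30.
11:00 Yalath Prefecture − 12h30m = 22:30 UTC (rolling into the previous day, 23 February 2022).
1 September 2021 is a Wednesday, so Mondays fall on 6, 13, 20, 27; the last is September 27.
1 April 2022 is a Friday, so the first Sunday is April 3 and the second is April 10.
At the standard offset (UTC+12:30), 22:30 UTC + 12h30m = 11:00 Wynin Sector standard time (rolling into the next day, 24 February 2022).
The standard-time date in Wynin Sector, 24 February 2022, falls between 27 September 2021 and 10 April 2022, so daylight saving is in effect and Wynin Sector is at UTC+13:30.
22:30 UTC + 13h30m = 12:00 Wynin Sector (rolling into the next day, 24 February 2022).

12:00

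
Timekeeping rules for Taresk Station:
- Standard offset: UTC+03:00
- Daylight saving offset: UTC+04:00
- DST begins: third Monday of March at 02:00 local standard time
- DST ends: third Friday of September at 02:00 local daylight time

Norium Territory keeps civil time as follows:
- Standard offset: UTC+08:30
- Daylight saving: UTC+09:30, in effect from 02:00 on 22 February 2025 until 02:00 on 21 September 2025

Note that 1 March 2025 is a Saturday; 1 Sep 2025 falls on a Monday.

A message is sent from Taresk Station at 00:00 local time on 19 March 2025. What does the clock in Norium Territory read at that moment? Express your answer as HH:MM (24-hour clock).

1 March 2025 is a Saturday, so the first Monday is March 3 and the third is March 17.
1 September 2025 is a Monday, so the first Friday is September 5 and the third is September 19.
19 March 2025 lies within the daylight-saving period (17 March – 19 September), so Taresk Station is on daylight time, UTC+04:00.
00:00 Taresk Station − 4h = 20:00 UTC (rolling into the previous day, 18 March 2025).
At the standard offset (UTC+08:30), 20:00 UTC + 8h30m = 04:30 Norium Territory standard time (rolling into the next day, 19 March 2025).
The standard-time date in Norium Territory, 19 March 2025, falls between 22 February and 21 September, so daylight saving is in effect and Norium Territory is at UTC+09:30.
20:00 UTC + 9h30m = 05:30 Norium Territory (rolling into the next day, 19 March 2025).

05:30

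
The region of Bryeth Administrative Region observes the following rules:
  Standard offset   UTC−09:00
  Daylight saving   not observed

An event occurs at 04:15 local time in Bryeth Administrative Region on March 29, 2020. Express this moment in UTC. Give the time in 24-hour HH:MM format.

13:15

Bryeth Administrative Region stays on UTC−09:00 all year.
04:15 local + 9h = 13:15 UTC.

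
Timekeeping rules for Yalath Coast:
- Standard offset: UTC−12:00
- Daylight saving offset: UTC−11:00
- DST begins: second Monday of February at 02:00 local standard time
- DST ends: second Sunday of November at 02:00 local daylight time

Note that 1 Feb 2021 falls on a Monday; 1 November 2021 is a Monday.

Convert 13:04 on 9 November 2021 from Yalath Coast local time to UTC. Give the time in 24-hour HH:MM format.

00:04

1 February 2021 is a Monday, so the first Monday is February 1 and the second is February 8.
1 November 2021 is a Monday, so the first Sunday is November 7 and the second is November 14.
9 November 2021 lies within the daylight-saving period (8 February – 14 November), so Yalath Coast is on daylight time, UTC−11:00.
13:04 local + 11h = 00:04 UTC (rolling into the next day, 10 November 2021).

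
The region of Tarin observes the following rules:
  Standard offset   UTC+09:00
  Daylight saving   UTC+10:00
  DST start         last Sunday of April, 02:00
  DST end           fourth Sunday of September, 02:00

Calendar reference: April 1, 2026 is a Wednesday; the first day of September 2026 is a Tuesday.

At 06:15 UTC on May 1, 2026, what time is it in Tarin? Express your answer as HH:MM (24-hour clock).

16:15

1 April 2026 is a Wednesday, so Sundays fall on 5, 12, 19, 26; the last is April 26.
1 September 2026 is a Tuesday, so the first Sunday is September 6 and the fourth is September 27.
At the standard offset (UTC+09:00), 06:15 UTC + 9h = 15:15 Tarin standard time.
The standard-time date in Tarin, May 1, 2026, falls between 26 April and 27 September, so daylight saving is in effect and Tarin is at UTC+10:00.
06:15 UTC + 10h = 16:15 local.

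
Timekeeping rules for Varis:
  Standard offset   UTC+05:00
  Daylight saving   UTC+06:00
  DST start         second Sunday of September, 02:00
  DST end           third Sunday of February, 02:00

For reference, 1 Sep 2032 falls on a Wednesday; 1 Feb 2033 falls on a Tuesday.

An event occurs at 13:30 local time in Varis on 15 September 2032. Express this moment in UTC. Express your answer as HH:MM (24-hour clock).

07:30

1 September 2032 is a Wednesday, so the first Sunday is September 5 and the second is September 12.
1 February 2033 is a Tuesday, so the first Sunday is February 6 and the third is February 20.
15 September 2032 lies within the daylight-saving period (12 September 2032 – 20 February 2033), so Varis is on daylight time, UTC+06:00.
13:30 local − 6h = 07:30 UTC.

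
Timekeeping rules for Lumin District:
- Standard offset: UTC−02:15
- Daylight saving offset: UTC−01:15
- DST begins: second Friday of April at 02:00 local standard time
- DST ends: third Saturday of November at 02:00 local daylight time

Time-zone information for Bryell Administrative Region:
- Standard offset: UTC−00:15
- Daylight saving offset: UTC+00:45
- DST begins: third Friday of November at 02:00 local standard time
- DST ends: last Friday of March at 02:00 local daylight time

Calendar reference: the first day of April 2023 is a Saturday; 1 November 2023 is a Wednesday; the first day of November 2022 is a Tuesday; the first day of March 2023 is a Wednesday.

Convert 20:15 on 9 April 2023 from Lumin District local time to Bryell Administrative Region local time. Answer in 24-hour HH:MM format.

22:15

1 April 2023 is a Saturday, so the first Friday is April 7 and the second is April 14.
1 November 2023 is a Wednesday, so the first Saturday is November 4 and the third is November 18.
9 April 2023 is outside the daylight-saving period (14 April – 18 November), so Lumin District is on standard time, UTC−02:15.
20:15 Lumin District + 2h15m = 22:30 UTC.
1 November 2022 is a Tuesday, so the first Friday is November 4 and the third is November 18.
1 March 2023 is a Wednesday, so Fridays fall on 3, 10, 17, 24, 31; the last is March 31.
At the standard offset (UTC−00:15), 22:30 UTC − 0h15m = 22:15 Bryell Administrative Region standard time.
Daylight saving runs 18 November 2022 – 31 March 2023; the standard-time date in Bryell Administrative Region, 9 April 2023, is outside that window, so Bryell Administrative Region is on standard time at UTC−00:15.
22:30 UTC − 0h15m = 22:15 Bryell Administrative Region.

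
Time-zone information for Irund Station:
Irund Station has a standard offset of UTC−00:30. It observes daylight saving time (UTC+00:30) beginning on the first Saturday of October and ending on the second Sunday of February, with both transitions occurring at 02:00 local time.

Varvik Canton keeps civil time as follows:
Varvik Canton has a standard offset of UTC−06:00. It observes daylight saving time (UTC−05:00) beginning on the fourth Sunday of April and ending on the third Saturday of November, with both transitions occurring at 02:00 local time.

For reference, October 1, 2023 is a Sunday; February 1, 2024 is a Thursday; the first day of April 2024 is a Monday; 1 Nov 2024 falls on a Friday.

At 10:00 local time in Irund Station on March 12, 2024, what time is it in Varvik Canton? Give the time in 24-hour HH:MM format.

04:30

1 October 2023 is a Sunday, so the first Saturday is October 7.
1 February 2024 is a Thursday, so the first Sunday is February 4 and the second is February 11.
Daylight saving runs 7 October 2023 – 11 February 2024; March 12, 2024 is outside that window, so Irund Station is on standard time at UTC−00:30.
10:00 Irund Station + 0h30m = 10:30 UTC.
1 April 2024 is a Monday, so the first Sunday is April 7 and the fourth is April 28.
1 November 2024 is a Friday, so the first Saturday is November 2 and the third is November 16.
At the standard offset (UTC−06:00), 10:30 UTC − 6h = 04:30 Varvik Canton standard time.
The standard-time date in Varvik Canton, March 12, 2024, is outside the daylight-saving period (28 April – 16 November), so Varvik Canton is on standard time, UTC−06:00.
10:30 UTC − 6h = 04:30 Varvik Canton.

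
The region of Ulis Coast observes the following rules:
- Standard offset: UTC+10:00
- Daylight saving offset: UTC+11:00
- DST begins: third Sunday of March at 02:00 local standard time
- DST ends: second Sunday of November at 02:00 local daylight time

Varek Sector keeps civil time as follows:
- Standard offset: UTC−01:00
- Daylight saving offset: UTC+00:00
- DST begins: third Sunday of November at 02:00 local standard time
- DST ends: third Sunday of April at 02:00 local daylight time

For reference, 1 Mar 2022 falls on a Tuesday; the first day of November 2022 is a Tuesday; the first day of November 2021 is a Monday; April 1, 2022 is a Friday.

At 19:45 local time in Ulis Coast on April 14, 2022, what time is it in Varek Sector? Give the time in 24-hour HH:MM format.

08:45

1 March 2022 is a Tuesday, so the first Sunday is March 6 and the third is March 20.
1 November 2022 is a Tuesday, so the first Sunday is November 6 and the second is November 13.
April 14, 2022 lies within the daylight-saving period (20 March – 13 November), so Ulis Coast is on daylight time, UTC+11:00.
19:45 Ulis Coast − 11h = 08:45 UTC.
1 November 2021 is a Monday, so the first Sunday is November 7 and the third is November 21.
1 April 2022 is a Friday, so the first Sunday is April 3 and the third is April 17.
At the standard offset (UTC−01:00), 08:45 UTC − 1h = 07:45 Varek Sector standard time.
The standard-time date in Varek Sector, April 14, 2022, falls between 21 November 2021 and 17 April 2022, so daylight saving is in effect and Varek Sector is at UTC+00:00.
08:45 UTC + 0h = 08:45 Varek Sector.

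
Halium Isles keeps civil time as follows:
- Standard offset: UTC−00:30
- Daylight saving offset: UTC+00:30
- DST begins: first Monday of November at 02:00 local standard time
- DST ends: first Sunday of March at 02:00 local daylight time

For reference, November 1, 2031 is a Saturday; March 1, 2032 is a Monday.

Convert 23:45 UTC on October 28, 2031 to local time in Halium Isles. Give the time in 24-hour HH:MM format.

1 November 2031 is a Saturday, so the first Monday is November 3.
1 March 2032 is a Monday, so the first Sunday is March 7.
At the standard offset (UTC−00:30), 23:45 UTC − 0h30m = 23:15 Halium Isles standard time.
Daylight saving runs 3 November 2031 – 7 March 2032; the standard-time date in Halium Isles, October 28, 2031, is outside that window, so Halium Isles is on standard time at UTC−00:30.
23:45 UTC − 0h30m = 23:15 local.

23:15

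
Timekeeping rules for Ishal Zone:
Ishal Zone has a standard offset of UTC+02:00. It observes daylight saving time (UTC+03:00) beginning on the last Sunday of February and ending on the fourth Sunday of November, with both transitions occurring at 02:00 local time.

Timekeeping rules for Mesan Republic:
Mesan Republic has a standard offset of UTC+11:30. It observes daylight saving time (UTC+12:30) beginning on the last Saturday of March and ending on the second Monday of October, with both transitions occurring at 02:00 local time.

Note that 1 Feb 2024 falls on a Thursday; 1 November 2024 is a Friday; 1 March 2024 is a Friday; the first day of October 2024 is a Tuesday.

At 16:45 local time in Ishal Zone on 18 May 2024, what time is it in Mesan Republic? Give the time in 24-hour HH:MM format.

1 February 2024 is a Thursday, so Sundays fall on 4, 11, 18, 25; the last is February 25.
1 November 2024 is a Friday, so the first Sunday is November 3 and the fourth is November 24.
Daylight saving runs 25 February – 24 November; 18 May 2024 is inside that window, so Ishal Zone is at UTC+03:00.
16:45 Ishal Zone − 3h = 13:45 UTC.
1 March 2024 is a Friday, so Saturdays fall on 2, 9, 16, 23, 30; the last is March 30.
1 October 2024 is a Tuesday, so the first Monday is October 7 and the second is October 14.
At the standard offset (UTC+11:30), 13:45 UTC + 11h30m = 01:15 Mesan Republic standard time (rolling into the next day, 19 May 2024).
Daylight saving runs 30 March – 14 October; the standard-time date in Mesan Republic, 19 May 2024, is inside that window, so Mesan Republic is at UTC+12:30.
13:45 UTC + 12h30m = 02:15 Mesan Republic (rolling into the next day, 19 May 2024).

02:15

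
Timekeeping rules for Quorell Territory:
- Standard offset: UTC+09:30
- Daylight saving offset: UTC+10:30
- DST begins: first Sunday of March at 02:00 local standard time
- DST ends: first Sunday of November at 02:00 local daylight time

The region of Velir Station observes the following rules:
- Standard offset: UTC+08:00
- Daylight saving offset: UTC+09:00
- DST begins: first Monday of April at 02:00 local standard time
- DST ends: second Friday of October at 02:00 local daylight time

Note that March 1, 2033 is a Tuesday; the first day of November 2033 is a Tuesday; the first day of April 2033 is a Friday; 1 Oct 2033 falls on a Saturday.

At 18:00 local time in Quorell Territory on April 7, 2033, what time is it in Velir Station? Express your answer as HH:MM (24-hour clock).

1 March 2033 is a Tuesday, so the first Sunday is March 6.
1 November 2033 is a Tuesday, so the first Sunday is November 6.
April 7, 2033 falls between 6 March and 6 November, so daylight saving is in effect and Quorell Territory is at UTC+10:30.
18:00 Quorell Territory − 10h30m = 07:30 UTC.
1 April 2033 is a Friday, so the first Monday is April 4.
1 October 2033 is a Saturday, so the first Friday is October 7 and the second is October 14.
At the standard offset (UTC+08:00), 07:30 UTC + 8h = 15:30 Velir Station standard time.
The standard-time date in Velir Station, April 7, 2033, lies within the daylight-saving period (4 April – 14 October), so Velir Station is on daylight time, UTC+09:00.
07:30 UTC + 9h = 16:30 Velir Station.

16:30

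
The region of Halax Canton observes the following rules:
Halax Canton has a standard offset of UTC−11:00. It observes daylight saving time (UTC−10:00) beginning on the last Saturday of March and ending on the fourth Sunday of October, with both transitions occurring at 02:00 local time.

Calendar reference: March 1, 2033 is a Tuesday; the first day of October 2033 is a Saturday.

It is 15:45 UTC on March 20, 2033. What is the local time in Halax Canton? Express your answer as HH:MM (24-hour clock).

04:45

1 March 2033 is a Tuesday, so Saturdays fall on 5, 12, 19, 26; the last is March 26.
1 October 2033 is a Saturday, so the first Sunday is October 2 and the fourth is October 23.
At the standard offset (UTC−11:00), 15:45 UTC − 11h = 04:45 Halax Canton standard time.
Daylight saving runs 26 March – 23 October; the standard-time date in Halax Canton, March 20, 2033, is outside that window, so Halax Canton is on standard time at UTC−11:00.
15:45 UTC − 11h = 04:45 local.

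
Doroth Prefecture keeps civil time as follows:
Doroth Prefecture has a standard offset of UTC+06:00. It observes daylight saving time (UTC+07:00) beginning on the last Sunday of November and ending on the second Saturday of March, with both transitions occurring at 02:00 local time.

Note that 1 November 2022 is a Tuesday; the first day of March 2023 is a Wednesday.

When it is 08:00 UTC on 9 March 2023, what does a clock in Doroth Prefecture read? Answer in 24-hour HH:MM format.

1 November 2022 is a Tuesday, so Sundays fall on 6, 13, 20, 27; the last is November 27.
1 March 2023 is a Wednesday, so the first Saturday is March 4 and the second is March 11.
At the standard offset (UTC+06:00), 08:00 UTC + 6h = 14:00 Doroth Prefecture standard time.
Daylight saving runs 27 November 2022 – 11 March 2023; the standard-time date in Doroth Prefecture, 9 March 2023, is inside that window, so Doroth Prefecture is at UTC+07:00.
08:00 UTC + 7h = 15:00 local.

15:00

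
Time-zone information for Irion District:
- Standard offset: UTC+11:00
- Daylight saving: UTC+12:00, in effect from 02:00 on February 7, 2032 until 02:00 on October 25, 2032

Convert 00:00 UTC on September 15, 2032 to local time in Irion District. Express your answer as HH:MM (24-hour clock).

At the standard offset (UTC+11:00), 00:00 UTC + 11h = 11:00 Irion District standard time.
The standard-time date in Irion District, September 15, 2032, lies within the daylight-saving period (7 February – 25 October), so Irion District is on daylight time, UTC+12:00.
00:00 UTC + 12h = 12:00 local.

12:00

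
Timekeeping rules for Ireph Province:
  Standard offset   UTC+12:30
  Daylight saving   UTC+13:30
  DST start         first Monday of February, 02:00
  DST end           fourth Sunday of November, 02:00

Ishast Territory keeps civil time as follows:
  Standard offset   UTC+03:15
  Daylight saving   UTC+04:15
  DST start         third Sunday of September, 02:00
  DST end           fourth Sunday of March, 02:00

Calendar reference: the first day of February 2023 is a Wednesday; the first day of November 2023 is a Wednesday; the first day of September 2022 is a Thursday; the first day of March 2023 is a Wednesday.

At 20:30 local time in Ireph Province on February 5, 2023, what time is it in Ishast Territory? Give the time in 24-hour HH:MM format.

12:15

1 February 2023 is a Wednesday, so the first Monday is February 6.
1 November 2023 is a Wednesday, so the first Sunday is November 5 and the fourth is November 26.
Daylight saving runs 6 February – 26 November; February 5, 2023 is outside that window, so Ireph Province is on standard time at UTC+12:30.
20:30 Ireph Province − 12h30m = 08:00 UTC.
1 September 2022 is a Thursday, so the first Sunday is September 4 and the third is September 18.
1 March 2023 is a Wednesday, so the first Sunday is March 5 and the fourth is March 26.
At the standard offset (UTC+03:15), 08:00 UTC + 3h15m = 11:15 Ishast Territory standard time.
The standard-time date in Ishast Territory, February 5, 2023, lies within the daylight-saving period (18 September 2022 – 26 March 2023), so Ishast Territory is on daylight time, UTC+04:15.
08:00 UTC + 4h15m = 12:15 Ishast Territory.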